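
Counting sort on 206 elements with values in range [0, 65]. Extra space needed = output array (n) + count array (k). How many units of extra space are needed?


Output array size: 206 (to store sorted result)
Count array size: 66 (one slot per possible value, range 0 to 65)
Total extra space = 206 + 66 = 272


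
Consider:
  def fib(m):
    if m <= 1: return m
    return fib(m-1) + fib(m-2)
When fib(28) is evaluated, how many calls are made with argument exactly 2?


Let N(m) = number of times fib(m) is called while evaluating fib(28).
N(28) = 1 (the initial call).
N(27) = 1 (only fib(28) calls it).
For 1 <= m <= 26: fib(m) is called by fib(m+1) and fib(m+2), so
  N(m) = N(m+1) + N(m+2).
fib(0) is called only by fib(2), so N(0) = N(2).
Walk down from m=28:
  N(28)=1, N(27)=1, N(26)=2, N(25)=3, N(24)=5, N(23)=8, N(22)=13, N(21)=21, N(20)=34, N(19)=55, N(18)=89, N(17)=144, N(16)=233, N(15)=377, N(14)=610, N(13)=987, N(12)=1597, N(11)=2584, N(10)=4181, N(9)=6765, N(8)=10946, N(7)=17711, N(6)=28657, N(5)=46368, N(4)=75025, N(3)=121393, N(2)=196418
N(2) = 196418


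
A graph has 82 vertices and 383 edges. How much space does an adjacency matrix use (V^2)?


Adjacency matrix: V x V grid of entries
Space = V^2 = 82^2 = 82 * 82 = 6724


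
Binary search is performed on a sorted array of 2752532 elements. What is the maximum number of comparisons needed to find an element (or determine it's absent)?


Binary search halves the search space each comparison:
  Step 1: search space = 2752532 -> 1376266
  Step 2: search space = 1376266 -> 688133
  Step 3: search space = 688133 -> 344066
  Step 4: search space = 344066 -> 172033
  Step 5: search space = 172033 -> 86016
  Step 6: search space = 86016 -> 43008
  Step 7: search space = 43008 -> 21504
  Step 8: search space = 21504 -> 10752
  Step 9: search space = 10752 -> 5376
  Step 10: search space = 5376 -> 2688
  Step 11: search space = 2688 -> 1344
  Step 12: search space = 1344 -> 672
  Step 13: search space = 672 -> 336
  Step 14: search space = 336 -> 168
  Step 15: search space = 168 -> 84
  Step 16: search space = 84 -> 42
  Step 17: search space = 42 -> 21
  Step 18: search space = 21 -> 10
  Step 19: search space = 10 -> 5
  Step 20: search space = 5 -> 2
  Step 21: search space = 2 -> 1
  Step 22: search space = 1 (final check)
Maximum comparisons = floor(log2(2752532)) + 1 = 21 + 1 = 22


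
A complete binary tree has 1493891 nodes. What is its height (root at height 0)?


In a complete binary tree, level k holds nodes 2^k .. 2^(k+1)-1 (1-indexed).
Height = floor(log2(n)) = floor(log2(1493891)) = 20
Check: 2^20 = 1048576 <= 1493891 < 2097152 = 2^21


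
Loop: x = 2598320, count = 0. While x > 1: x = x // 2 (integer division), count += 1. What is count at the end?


The variable x halves each step:
x = 2598320 -> 1299160 -> 649580 -> 324790 -> 162395 -> 81197 -> 40598 -> 20299 -> 10149 -> 5074 -> 2537 -> 1268 -> 634 -> 317 -> 158 -> 79 -> 39 -> 19 -> 9 -> 4 -> 2 -> 1
Number of halvings = floor(log2(2598320)) = 21


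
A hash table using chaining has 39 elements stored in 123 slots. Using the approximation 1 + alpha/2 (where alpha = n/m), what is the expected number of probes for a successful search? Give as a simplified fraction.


Load factor alpha = n/m = 39/123
Expected probes = 1 + alpha/2 = 1 + 39/(2*123)
= 1 + 39/246
= 246/246 + 39/246
= 285/246
Simplify: 95/82


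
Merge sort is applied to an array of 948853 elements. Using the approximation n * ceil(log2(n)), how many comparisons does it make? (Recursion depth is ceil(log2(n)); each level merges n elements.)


Merge sort divides the array into halves recursively.
Number of levels = ceil(log2(948853)) = 20
At each level, approximately n = 948853 comparisons are needed for merging.
Total comparisons ~ n * ceil(log2(n)) = 948853 * 20 = 18977060


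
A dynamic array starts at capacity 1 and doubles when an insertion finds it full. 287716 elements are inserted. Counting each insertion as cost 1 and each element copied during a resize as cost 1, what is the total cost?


n = 287716
Insertion costs: 287716
Resizes copy 1, 2, 4, ... up to the largest power of 2 that is <= n-1 = 287715, i.e. 262144.
Copy costs = 1 + 2 + 4 + 8 + 16 + 32 + 64 + 128 + 256 + 512 + 1024 + 2048 + 4096 + 8192 + 16384 + 32768 + 65536 + 131072 + 262144 = 524287
Total = 287716 + 524287 = 812003


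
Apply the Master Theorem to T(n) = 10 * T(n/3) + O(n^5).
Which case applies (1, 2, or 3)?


The Master Theorem: T(n) = a*T(n/b) + O(n^c)
  a = 10, b = 3, c = 5
log_b(a) = log_3(10) ~ 2.096
Compare b^c with a: 3^5 = 243 > 10, so c > log_b(a).
Since c > log_b(a), Case 3 applies.
T(n) = O(n^5)
Master Theorem case = 3


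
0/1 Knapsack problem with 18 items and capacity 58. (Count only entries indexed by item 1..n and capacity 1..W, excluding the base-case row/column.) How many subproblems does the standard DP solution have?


The DP table is indexed by (item, capacity).
Rows: 18 items
Columns: 58 capacity values (1 to W)
Total subproblems = 18 * 58 = 1044


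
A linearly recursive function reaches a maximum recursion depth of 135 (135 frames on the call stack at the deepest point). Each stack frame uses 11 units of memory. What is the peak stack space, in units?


Maximum recursion depth = 135 frames
Memory per frame = 11 units
Total stack space = depth * frame_size
= 135 * 11 = 1485


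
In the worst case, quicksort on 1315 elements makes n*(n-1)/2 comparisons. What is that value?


Sum of comparisons per partition:
1314 + 1313 + ... + 1 + 0
= 1315 * (1315 - 1) / 2
= 1315 * 1314 / 2
= 863955


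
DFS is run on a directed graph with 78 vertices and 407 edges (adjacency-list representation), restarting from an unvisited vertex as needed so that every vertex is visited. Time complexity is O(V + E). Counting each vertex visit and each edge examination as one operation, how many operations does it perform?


A full DFS traversal processes each vertex exactly once (push/pop on stack).
Each directed edge is examined once.
V = 78, E = 407
V + E = 485


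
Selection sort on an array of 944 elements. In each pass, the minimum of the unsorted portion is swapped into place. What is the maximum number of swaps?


Selection sort performs one swap per pass:
  Pass 1: find min in positions 0 to 943, swap with position 0
  Pass 2: find min in positions 1 to 943, swap with position 1
  Pass 3: find min in positions 2 to 943, swap with position 2
  Pass 4: find min in positions 3 to 943, swap with position 3
  Pass 5: find min in positions 4 to 943, swap with position 4
  ... (938 more passes)
Total passes (and swaps) = n - 1 = 944 - 1 = 943


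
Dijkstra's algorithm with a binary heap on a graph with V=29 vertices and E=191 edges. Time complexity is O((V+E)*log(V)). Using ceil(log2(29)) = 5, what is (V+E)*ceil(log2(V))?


Dijkstra with a binary heap: each vertex is extracted once, each edge may relax once.
Each heap operation costs O(log V).
V + E = 29 + 191 = 220
ceil(log2(29)) = 5 (since 2^4 = 16 < 29 <= 32 = 2^5)
Total heap work = (V+E) * ceil(log2(V)) = 220 * 5 = 1100


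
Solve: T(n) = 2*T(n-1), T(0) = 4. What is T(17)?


Unrolling:
T(17) = 2*T(16) = 2^2*T(15) = ... = 2^17*T(0)
= 2^17 * 4
= 131072 * 4 = 524288


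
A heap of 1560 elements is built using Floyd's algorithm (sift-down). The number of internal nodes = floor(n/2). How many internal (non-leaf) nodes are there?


Leaf nodes occupy roughly half the array.
Sift-down is called for each internal node, starting from the last one.
Internal nodes = floor(n/2) = floor(1560/2) = 780


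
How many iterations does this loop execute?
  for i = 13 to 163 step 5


The loop variable i takes values starting at 13 and increments by 5 each iteration.
Sequence: i = 13, 18, 23, 28, 33, 38, 43, 48, 53, ...
The upper bound 163 is inclusive, so the count is floor((last - first) / step) + 1:
floor((163 - 13) / 5) + 1 = floor(150/5) + 1 = 30 + 1 = 31


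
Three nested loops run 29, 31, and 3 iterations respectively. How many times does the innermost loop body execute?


Loop 1 (outermost): 29 iterations
Loop 2 (middle): 31 iterations per outer
Loop 3 (innermost): 3 iterations per middle
Total = 29 * 31 * 3 = 2697


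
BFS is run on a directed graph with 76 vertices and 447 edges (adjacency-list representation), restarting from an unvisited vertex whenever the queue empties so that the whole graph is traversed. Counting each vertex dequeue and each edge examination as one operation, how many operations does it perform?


A full BFS traversal dequeues each vertex exactly once and examines each directed edge exactly once.
V = 76 (vertex processing cost)
E = 447 (edge examination cost)
Total operations proportional to V + E = 76 + 447 = 523


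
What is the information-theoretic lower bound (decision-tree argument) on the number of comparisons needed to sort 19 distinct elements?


A binary decision tree of height h has at most 2^h leaves and needs at least n! of them, so h >= ceil(log2(n!)).
Compute 19! as a running product:
  x2 = 2, x3 = 6, x4 = 24, x5 = 120
  x6 = 720, x7 = 5040, x8 = 40320, x9 = 362880
  x10 = 3628800, x11 = 39916800, x12 = 479001600, x13 = 6227020800
  x14 = 87178291200, x15 = 1307674368000, x16 = 20922789888000, x17 = 355687428096000
  x18 = 6402373705728000, x19 = 121645100408832000
19! = 121645100408832000
Bracket between powers of 2:
  2^56 = 72057594037927936 < 121645100408832000 <= 144115188075855872 = 2^57
So ceil(log2(19!)) = 57


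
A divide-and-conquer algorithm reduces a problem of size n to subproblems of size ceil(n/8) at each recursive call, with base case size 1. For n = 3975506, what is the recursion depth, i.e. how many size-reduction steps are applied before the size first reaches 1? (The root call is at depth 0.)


Each step divides the size by 8 (rounding up); after k steps the size is ceil(n/8^k), which equals 1 exactly when 8^k >= n.
So the depth is the smallest k with 8^k >= 3975506, i.e. ceil(log_8(3975506)).
8^7 = 2097152 < 3975506 <= 16777216 = 8^8
Recursion depth = 8


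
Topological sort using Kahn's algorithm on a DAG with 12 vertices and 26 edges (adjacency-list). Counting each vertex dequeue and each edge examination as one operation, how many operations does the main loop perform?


Kahn's algorithm:
  1. Compute in-degrees: O(V + E)
  2. Process queue: each vertex dequeued once (O(V))
     each edge examined once (O(E))
Total = V + E = 12 + 26 = 38


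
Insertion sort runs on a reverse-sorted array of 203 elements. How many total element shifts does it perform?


Sum of shifts = 1 + 2 + 3 + ... + 202
= 203 * 202 / 2
= 41006 / 2
= 20503


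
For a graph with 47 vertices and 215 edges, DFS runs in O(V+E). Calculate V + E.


A full DFS traversal visits each vertex once and examines each edge once.
V = 47
E = 215
Sum = 47 + 215 = 262


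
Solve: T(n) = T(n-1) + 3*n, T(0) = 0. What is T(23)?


Expanding the recurrence:
T(23) = T(22) + 3*23
       = T(21) + 3*22 + 3*23
       ...
       = T(0) + 3*(1 + 2 + ... + 23)
       = 0 + 3 * 23*24/2
       = 0 + 3 * 276
       = 0 + 828 = 828


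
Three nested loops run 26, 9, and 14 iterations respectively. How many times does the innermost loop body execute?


Loop 1 (outermost): 26 iterations
Loop 2 (middle): 9 iterations per outer
Loop 3 (innermost): 14 iterations per middle
Total = 26 * 9 * 14 = 3276


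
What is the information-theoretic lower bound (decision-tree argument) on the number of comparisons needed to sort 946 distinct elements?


A binary decision tree of height h has at most 2^h leaves and needs at least n! of them, so h >= ceil(log2(n!)).
946! is far too large to multiply out, so use Stirling's series:
  ln(n!) ~ n ln n - n + (1/2) ln(2 pi n) + 1/(12n)  (error below 1/(360 n^3), negligible here)
  ln(946) = 6.8522426
  n ln n = 946 * 6.8522426 = 6482.2215
  (1/2) ln(2 pi * 946) = (1/2) ln(5943.8933) = 4.3451
  1/(12*946) = 0.0001
  ln(946!) ~ 6482.2215 - 946 + 4.3451 + 0.0001 = 5540.5667
Convert to base 2: log2(946!) = 5540.5667 / ln 2 = 5540.5667 / 0.69314718 = 7993.3481
ceil(7993.3481) = 7994


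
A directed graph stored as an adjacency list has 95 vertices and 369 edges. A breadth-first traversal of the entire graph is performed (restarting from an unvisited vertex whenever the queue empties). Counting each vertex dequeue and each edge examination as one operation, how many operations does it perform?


A full BFS traversal dequeues each vertex once and examines each edge once.
Vertex visits: 95
Edge visits: 369
V + E = 95 + 369 = 464


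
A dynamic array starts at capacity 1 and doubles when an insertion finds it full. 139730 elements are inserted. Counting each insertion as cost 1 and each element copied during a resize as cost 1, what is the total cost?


n = 139730
Insertion costs: 139730
Resizes copy 1, 2, 4, ... up to the largest power of 2 that is <= n-1 = 139729, i.e. 131072.
Copy costs = 1 + 2 + 4 + 8 + 16 + 32 + 64 + 128 + 256 + 512 + 1024 + 2048 + 4096 + 8192 + 16384 + 32768 + 65536 + 131072 = 262143
Total = 139730 + 262143 = 401873


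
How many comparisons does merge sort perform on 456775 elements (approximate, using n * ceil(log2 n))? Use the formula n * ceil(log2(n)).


Recursion depth: ceil(log2(456775)) = 19
Each recursion level merges n = 456775 elements
Total = 456775 * 19 = 8678725


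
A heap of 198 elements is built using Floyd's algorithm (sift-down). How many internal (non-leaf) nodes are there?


Leaf nodes occupy roughly half the array.
Sift-down is called for each internal node, starting from the last one.
Internal nodes = floor(n/2) = floor(198/2) = 99


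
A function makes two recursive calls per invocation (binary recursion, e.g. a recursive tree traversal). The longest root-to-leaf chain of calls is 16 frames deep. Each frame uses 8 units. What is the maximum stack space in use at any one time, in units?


Binary recursion: the two calls run one after the other, so only one root-to-leaf chain of frames is on the stack at a time.
Maximum depth (longest chain) = 16 frames
Each frame = 8 units
Max stack space = 16 * 8 = 128


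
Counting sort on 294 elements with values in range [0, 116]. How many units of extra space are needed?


Output array size: 294 (to store sorted result)
Count array size: 117 (one slot per possible value, range 0 to 116)
Total extra space = 294 + 117 = 411


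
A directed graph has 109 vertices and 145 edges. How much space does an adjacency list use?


Adjacency list: one list head per vertex + one entry per edge
Vertex heads: 109
Edge entries: 145
Total = 109 + 145 = 254


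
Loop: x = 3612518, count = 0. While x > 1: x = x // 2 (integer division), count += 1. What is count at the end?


The variable x halves each step:
x = 3612518 -> 1806259 -> 903129 -> 451564 -> 225782 -> 112891 -> 56445 -> 28222 -> 14111 -> 7055 -> 3527 -> 1763 -> 881 -> 440 -> 220 -> 110 -> 55 -> 27 -> 13 -> 6 -> 3 -> 1
Number of halvings = floor(log2(3612518)) = 21


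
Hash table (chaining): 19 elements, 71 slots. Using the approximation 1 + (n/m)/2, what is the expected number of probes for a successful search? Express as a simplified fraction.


Computing expected probes:
alpha = 19/71
= 1 + alpha/2
= 1 + 19/(2*71)
= (2*71 + 19) / (2*71)
= 161/142


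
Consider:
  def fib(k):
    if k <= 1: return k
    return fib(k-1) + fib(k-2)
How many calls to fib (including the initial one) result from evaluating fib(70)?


Let C(m) = total calls to evaluate fib(m). Then C(0)=C(1)=1, and
C(m) = 1 + C(m-1) + C(m-2) for m >= 2.
Build the table (each entry = 1 + previous two):
  C(0) = 1
  C(1) = 1
  C(2) = 1 + 1 + 1 = 3
  C(3) = 1 + 3 + 1 = 5
  C(4) = 1 + 5 + 3 = 9
  C(5) = 1 + 9 + 5 = 15
  C(6) = 1 + 15 + 9 = 25
  C(7) = 1 + 25 + 15 = 41
  C(8) = 1 + 41 + 25 = 67
  C(9) = 1 + 67 + 41 = 109
  C(10) = 1 + 109 + 67 = 177
  C(11) = 1 + 177 + 109 = 287
  C(12) = 1 + 287 + 177 = 465
  C(13) = 1 + 465 + 287 = 753
  C(14) = 1 + 753 + 465 = 1219
  C(15) = 1 + 1219 + 753 = 1973
  C(16) = 1 + 1973 + 1219 = 3193
  C(17) = 1 + 3193 + 1973 = 5167
  C(18) = 1 + 5167 + 3193 = 8361
  C(19) = 1 + 8361 + 5167 = 13529
  C(20) = 1 + 13529 + 8361 = 21891
  C(21) = 1 + 21891 + 13529 = 35421
  C(22) = 1 + 35421 + 21891 = 57313
  C(23) = 1 + 57313 + 35421 = 92735
  C(24) = 1 + 92735 + 57313 = 150049
  C(25) = 1 + 150049 + 92735 = 242785
  C(26) = 1 + 242785 + 150049 = 392835
  C(27) = 1 + 392835 + 242785 = 635621
  C(28) = 1 + 635621 + 392835 = 1028457
  C(29) = 1 + 1028457 + 635621 = 1664079
  C(30) = 1 + 1664079 + 1028457 = 2692537
  C(31) = 1 + 2692537 + 1664079 = 4356617
  C(32) = 1 + 4356617 + 2692537 = 7049155
  C(33) = 1 + 7049155 + 4356617 = 11405773
  C(34) = 1 + 11405773 + 7049155 = 18454929
  C(35) = 1 + 18454929 + 11405773 = 29860703
  C(36) = 1 + 29860703 + 18454929 = 48315633
  C(37) = 1 + 48315633 + 29860703 = 78176337
  C(38) = 1 + 78176337 + 48315633 = 126491971
  C(39) = 1 + 126491971 + 78176337 = 204668309
  C(40) = 1 + 204668309 + 126491971 = 331160281
  C(41) = 1 + 331160281 + 204668309 = 535828591
  C(42) = 1 + 535828591 + 331160281 = 866988873
  C(43) = 1 + 866988873 + 535828591 = 1402817465
  C(44) = 1 + 1402817465 + 866988873 = 2269806339
  C(45) = 1 + 2269806339 + 1402817465 = 3672623805
  C(46) = 1 + 3672623805 + 2269806339 = 5942430145
  C(47) = 1 + 5942430145 + 3672623805 = 9615053951
  C(48) = 1 + 9615053951 + 5942430145 = 15557484097
  C(49) = 1 + 15557484097 + 9615053951 = 25172538049
  C(50) = 1 + 25172538049 + 15557484097 = 40730022147
  C(51) = 1 + 40730022147 + 25172538049 = 65902560197
  C(52) = 1 + 65902560197 + 40730022147 = 106632582345
  C(53) = 1 + 106632582345 + 65902560197 = 172535142543
  C(54) = 1 + 172535142543 + 106632582345 = 279167724889
  C(55) = 1 + 279167724889 + 172535142543 = 451702867433
  C(56) = 1 + 451702867433 + 279167724889 = 730870592323
  C(57) = 1 + 730870592323 + 451702867433 = 1182573459757
  C(58) = 1 + 1182573459757 + 730870592323 = 1913444052081
  C(59) = 1 + 1913444052081 + 1182573459757 = 3096017511839
  C(60) = 1 + 3096017511839 + 1913444052081 = 5009461563921
  C(61) = 1 + 5009461563921 + 3096017511839 = 8105479075761
  C(62) = 1 + 8105479075761 + 5009461563921 = 13114940639683
  C(63) = 1 + 13114940639683 + 8105479075761 = 21220419715445
  C(64) = 1 + 21220419715445 + 13114940639683 = 34335360355129
  C(65) = 1 + 34335360355129 + 21220419715445 = 55555780070575
  C(66) = 1 + 55555780070575 + 34335360355129 = 89891140425705
  C(67) = 1 + 89891140425705 + 55555780070575 = 145446920496281
  C(68) = 1 + 145446920496281 + 89891140425705 = 235338060921987
  C(69) = 1 + 235338060921987 + 145446920496281 = 380784981418269
  C(70) = 1 + 380784981418269 + 235338060921987 = 616123042340257
Total calls for fib(70) = 616123042340257


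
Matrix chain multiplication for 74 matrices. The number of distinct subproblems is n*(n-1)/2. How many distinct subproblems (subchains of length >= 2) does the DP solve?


Subproblems are indexed by (i, j) where i < j.
Number of such pairs = n*(n-1)/2
= 74 * 73 / 2
= 2701


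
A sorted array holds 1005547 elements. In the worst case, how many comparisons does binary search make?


Halving sequence: 1005547 -> 502773 -> 251386 -> 125693 -> 62846 -> 31423 -> 15711 -> 7855 -> 3927 -> 1963 -> 981 -> 490 -> 245 -> 122 -> 61 -> 30 -> 15 -> 7 -> 3 -> 1
Number of halvings = 19
Max comparisons = 19 + 1 = 20


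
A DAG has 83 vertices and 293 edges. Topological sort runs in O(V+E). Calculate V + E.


V = 83 (vertex processing)
E = 293 (edge processing)
V + E = 83 + 293 = 376


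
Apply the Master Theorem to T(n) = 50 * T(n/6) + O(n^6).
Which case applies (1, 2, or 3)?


The Master Theorem: T(n) = a*T(n/b) + O(n^c)
  a = 50, b = 6, c = 6
log_b(a) = log_6(50) ~ 2.183
Compare b^c with a: 6^6 = 46656 > 50, so c > log_b(a).
Since c > log_b(a), Case 3 applies.
T(n) = O(n^6)
Master Theorem case = 3


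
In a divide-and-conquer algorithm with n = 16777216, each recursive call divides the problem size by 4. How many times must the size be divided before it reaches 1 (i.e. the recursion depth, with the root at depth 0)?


Number of divisions = log_4(16777216)
Sizes: 16777216 -> 4194304 -> 1048576 -> 262144 -> 65536 -> 16384 -> 4096 -> 1024 -> 256 -> 64 -> 16 -> 4 -> 1 (12 divisions)
Recursion depth = 12


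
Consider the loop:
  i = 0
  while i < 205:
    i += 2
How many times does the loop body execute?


Starting at i = 0, each iteration adds 2.
Iterations until i >= 205:
  Iteration 1: i = 0 -> i = 2
  Iteration 2: i = 2 -> i = 4
  Iteration 3: i = 4 -> i = 6
  Iteration 4: i = 6 -> i = 8
  Iteration 5: i = 8 -> i = 10
  Iteration 6: i = 10 -> i = 12
  Iteration 7: i = 12 -> i = 14
  Iteration 8: i = 14 -> i = 16
  ... continuing ...
Total iterations = ceil(205/2) = 103


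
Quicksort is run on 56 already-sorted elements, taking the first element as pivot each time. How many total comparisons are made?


Sum of comparisons per partition:
55 + 54 + ... + 1 + 0
= 56 * (56 - 1) / 2
= 56 * 55 / 2
= 1540


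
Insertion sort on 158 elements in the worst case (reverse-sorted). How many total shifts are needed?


In the worst case (reverse-sorted), each element shifts past all previous:
  Element 1: 1 shifts
  Element 2: 2 shifts
  Element 3: 3 shifts
  Element 4: 4 shifts
  Element 5: 5 shifts
  ...
  Element 157: 157 shifts
Total = 1 + 2 + ... + 157
= 158*(158-1)/2 = 12403


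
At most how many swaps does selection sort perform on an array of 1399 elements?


Each of the 1398 passes places one element in its final position.
Pass 1: swap minimum into position 0
Pass 2: swap minimum of remaining into position 1
...
Pass 1398: last two elements, one swap
Maximum swaps = 1399 - 1 = 1398


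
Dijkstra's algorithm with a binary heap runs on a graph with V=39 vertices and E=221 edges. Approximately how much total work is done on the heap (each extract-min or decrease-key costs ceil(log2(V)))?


Dijkstra with a binary heap: each vertex is extracted once, each edge may relax once.
Each heap operation costs O(log V).
V + E = 39 + 221 = 260
ceil(log2(39)) = 6 (since 2^5 = 32 < 39 <= 64 = 2^6)
Total heap work = (V+E) * ceil(log2(V)) = 260 * 6 = 1560


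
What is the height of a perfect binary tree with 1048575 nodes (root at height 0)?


A perfect binary tree with 1048575 nodes:
  1048575 = 2^20 - 1
  Levels: 0, 1, ..., 19
  Height = 19


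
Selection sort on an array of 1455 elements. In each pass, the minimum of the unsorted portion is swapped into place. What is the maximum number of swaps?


Selection sort performs one swap per pass:
  Pass 1: find min in positions 0 to 1454, swap with position 0
  Pass 2: find min in positions 1 to 1454, swap with position 1
  Pass 3: find min in positions 2 to 1454, swap with position 2
  Pass 4: find min in positions 3 to 1454, swap with position 3
  Pass 5: find min in positions 4 to 1454, swap with position 4
  ... (1449 more passes)
Total passes (and swaps) = n - 1 = 1455 - 1 = 1454


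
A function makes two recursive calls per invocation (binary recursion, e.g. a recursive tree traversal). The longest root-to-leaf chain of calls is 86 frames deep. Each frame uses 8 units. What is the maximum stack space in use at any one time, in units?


Binary recursion: the two calls run one after the other, so only one root-to-leaf chain of frames is on the stack at a time.
Maximum depth (longest chain) = 86 frames
Each frame = 8 units
Max stack space = 86 * 8 = 688


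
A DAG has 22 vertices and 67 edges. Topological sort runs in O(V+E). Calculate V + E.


V = 22 (vertex processing)
E = 67 (edge processing)
V + E = 22 + 67 = 89


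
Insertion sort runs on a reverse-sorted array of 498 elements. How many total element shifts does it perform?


Sum of shifts = 1 + 2 + 3 + ... + 497
= 498 * 497 / 2
= 247506 / 2
= 123753


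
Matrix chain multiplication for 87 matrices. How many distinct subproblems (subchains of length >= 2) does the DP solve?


Subproblems are indexed by (i, j) where i < j.
Number of such pairs = n*(n-1)/2
= 87 * 86 / 2
= 3741


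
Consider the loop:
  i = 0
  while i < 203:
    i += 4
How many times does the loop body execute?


Starting at i = 0, each iteration adds 4.
Iterations until i >= 203:
  Iteration 1: i = 0 -> i = 4
  Iteration 2: i = 4 -> i = 8
  Iteration 3: i = 8 -> i = 12
  Iteration 4: i = 12 -> i = 16
  Iteration 5: i = 16 -> i = 20
  Iteration 6: i = 20 -> i = 24
  Iteration 7: i = 24 -> i = 28
  Iteration 8: i = 28 -> i = 32
  ... continuing ...
Total iterations = ceil(203/4) = 51


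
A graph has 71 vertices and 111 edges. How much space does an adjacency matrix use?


Adjacency matrix: V x V grid of entries
Space = V^2 = 71^2 = 71 * 71 = 5041


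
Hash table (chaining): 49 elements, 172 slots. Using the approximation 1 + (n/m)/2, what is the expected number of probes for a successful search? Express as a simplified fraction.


Computing expected probes:
alpha = 49/172
= 1 + alpha/2
= 1 + 49/(2*172)
= (2*172 + 49) / (2*172)
= 393/344


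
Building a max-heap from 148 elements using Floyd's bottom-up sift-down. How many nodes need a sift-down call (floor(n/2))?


In a heap of 148 elements (0-indexed array):
  Last element index: 147
  Parent of last element: floor((147 - 1) / 2) = 73
  Internal nodes: indices 0 to 73
  Count = floor(148/2) = 74


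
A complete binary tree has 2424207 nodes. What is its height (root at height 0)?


In a complete binary tree, level k holds nodes 2^k .. 2^(k+1)-1 (1-indexed).
Height = floor(log2(n)) = floor(log2(2424207)) = 21
Check: 2^21 = 2097152 <= 2424207 < 4194304 = 2^22


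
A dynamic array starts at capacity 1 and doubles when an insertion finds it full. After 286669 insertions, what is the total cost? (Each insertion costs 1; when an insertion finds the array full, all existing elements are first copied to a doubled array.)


Insertion cost: 286669 (one per element)
Resizes occur just before inserting elements 2, 3, 5, 9, ...
Elements copied at each resize: 1 + 2 + 4 + 8 + 16 + 32 + 64 + 128 + 256 + 512 + 1024 + 2048 + 4096 + 8192 + 16384 + 32768 + 65536 + 131072 + 262144
Sum of copies = 524287 (geometric series: 2^k - 1)
Total = 286669 + 524287 = 810956


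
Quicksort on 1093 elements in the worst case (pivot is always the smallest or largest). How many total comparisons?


In the worst case, each partition step picks the worst pivot:
  Partition 1: 1092 comparisons (n-1 elements to compare)
  Partition 2: 1091 comparisons
  Partition 3: 1090 comparisons
  Partition 4: 1089 comparisons
  Partition 5: 1088 comparisons
  ...
  Last partition: 0 comparisons
Total = (n-1) + (n-2) + ... + 1 + 0 = n*(n-1)/2
= 1093*1092/2 = 596778


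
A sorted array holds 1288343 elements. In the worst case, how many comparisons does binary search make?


Halving sequence: 1288343 -> 644171 -> 322085 -> 161042 -> 80521 -> 40260 -> 20130 -> 10065 -> 5032 -> 2516 -> 1258 -> 629 -> 314 -> 157 -> 78 -> 39 -> 19 -> 9 -> 4 -> 2 -> 1
Number of halvings = 20
Max comparisons = 20 + 1 = 21


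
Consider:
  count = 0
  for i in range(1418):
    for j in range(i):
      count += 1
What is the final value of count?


For each i, the inner loop runs i times:
  i=0: inner runs 0 times
  i=1: inner runs 1 time
  i=2: inner runs 2 times
  i=3: inner runs 3 times
  i=4: inner runs 4 times
  i=5: inner runs 5 times
  i=6: inner runs 6 times
  i=7: inner runs 7 times
  ...
Total = 0 + 1 + 2 + ... + 1417 = 1418*(1418-1)/2 = 1004653


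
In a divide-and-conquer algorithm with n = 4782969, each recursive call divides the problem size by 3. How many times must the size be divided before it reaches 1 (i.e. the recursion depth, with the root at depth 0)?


Number of divisions = log_3(4782969)
Sizes: 4782969 -> 1594323 -> 531441 -> 177147 -> 59049 -> 19683 -> 6561 -> 2187 -> 729 -> 243 -> 81 -> 27 -> 9 -> 3 -> 1 (14 divisions)
Recursion depth = 14


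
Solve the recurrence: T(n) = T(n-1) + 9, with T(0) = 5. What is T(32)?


Unrolling the recurrence:
T(32) = T(31) + 9
       = T(30) + 9 + 9
       = T(29) + 9*3
       ...
       = T(0) + 9*32
       = 5 + 288 = 293


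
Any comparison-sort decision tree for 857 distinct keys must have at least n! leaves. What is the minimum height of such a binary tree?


A binary decision tree of height h has at most 2^h leaves and needs at least n! of them, so h >= ceil(log2(n!)).
857! is far too large to multiply out, so use Stirling's series:
  ln(n!) ~ n ln n - n + (1/2) ln(2 pi n) + 1/(12n)  (error below 1/(360 n^3), negligible here)
  ln(857) = 6.7534379
  n ln n = 857 * 6.7534379 = 5787.6963
  (1/2) ln(2 pi * 857) = (1/2) ln(5384.6898) = 4.2957
  1/(12*857) = 0.0001
  ln(857!) ~ 5787.6963 - 857 + 4.2957 + 0.0001 = 4934.9921
Convert to base 2: log2(857!) = 4934.9921 / ln 2 = 4934.9921 / 0.69314718 = 7119.6886
ceil(7119.6886) = 7120


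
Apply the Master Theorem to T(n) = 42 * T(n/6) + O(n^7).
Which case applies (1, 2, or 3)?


The Master Theorem: T(n) = a*T(n/b) + O(n^c)
  a = 42, b = 6, c = 7
log_b(a) = log_6(42) ~ 2.086
Compare b^c with a: 6^7 = 279936 > 42, so c > log_b(a).
Since c > log_b(a), Case 3 applies.
T(n) = O(n^7)
Master Theorem case = 3


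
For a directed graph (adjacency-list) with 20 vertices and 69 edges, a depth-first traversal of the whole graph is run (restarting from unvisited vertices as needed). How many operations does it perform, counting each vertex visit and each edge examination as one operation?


A full DFS traversal visits each vertex once and examines each edge once.
V = 20
E = 69
Sum = 20 + 69 = 89


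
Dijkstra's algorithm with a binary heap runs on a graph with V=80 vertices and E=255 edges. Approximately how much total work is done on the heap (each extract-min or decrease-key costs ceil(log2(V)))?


Dijkstra with a binary heap: each vertex is extracted once, each edge may relax once.
Each heap operation costs O(log V).
V + E = 80 + 255 = 335
ceil(log2(80)) = 7 (since 2^6 = 64 < 80 <= 128 = 2^7)
Total heap work = (V+E) * ceil(log2(V)) = 335 * 7 = 2345


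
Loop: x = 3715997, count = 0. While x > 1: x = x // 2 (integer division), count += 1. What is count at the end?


The variable x halves each step:
x = 3715997 -> 1857998 -> 928999 -> 464499 -> 232249 -> 116124 -> 58062 -> 29031 -> 14515 -> 7257 -> 3628 -> 1814 -> 907 -> 453 -> 226 -> 113 -> 56 -> 28 -> 14 -> 7 -> 3 -> 1
Number of halvings = floor(log2(3715997)) = 21


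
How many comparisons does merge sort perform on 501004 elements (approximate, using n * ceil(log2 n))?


Recursion depth: ceil(log2(501004)) = 19
Each recursion level merges n = 501004 elements
Total = 501004 * 19 = 9519076


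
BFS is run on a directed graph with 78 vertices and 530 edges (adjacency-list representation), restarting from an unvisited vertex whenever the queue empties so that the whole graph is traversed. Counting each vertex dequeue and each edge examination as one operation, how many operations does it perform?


A full BFS traversal dequeues each vertex exactly once and examines each directed edge exactly once.
V = 78 (vertex processing cost)
E = 530 (edge examination cost)
Total operations proportional to V + E = 78 + 530 = 608


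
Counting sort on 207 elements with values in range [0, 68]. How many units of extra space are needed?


Output array size: 207 (to store sorted result)
Count array size: 69 (one slot per possible value, range 0 to 68)
Total extra space = 207 + 69 = 276


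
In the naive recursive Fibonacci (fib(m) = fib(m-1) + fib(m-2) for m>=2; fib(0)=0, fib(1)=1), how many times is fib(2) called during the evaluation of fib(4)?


Let N(m) = number of times fib(m) is called while evaluating fib(4).
N(4) = 1 (the initial call).
N(3) = 1 (only fib(4) calls it).
For 1 <= m <= 2: fib(m) is called by fib(m+1) and fib(m+2), so
  N(m) = N(m+1) + N(m+2).
fib(0) is called only by fib(2), so N(0) = N(2).
Walk down from m=4:
  N(4)=1, N(3)=1, N(2)=2
N(2) = 2


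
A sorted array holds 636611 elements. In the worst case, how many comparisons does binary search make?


Halving sequence: 636611 -> 318305 -> 159152 -> 79576 -> 39788 -> 19894 -> 9947 -> 4973 -> 2486 -> 1243 -> 621 -> 310 -> 155 -> 77 -> 38 -> 19 -> 9 -> 4 -> 2 -> 1
Number of halvings = 19
Max comparisons = 19 + 1 = 20


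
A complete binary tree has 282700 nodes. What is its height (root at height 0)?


In a complete binary tree, level k holds nodes 2^k .. 2^(k+1)-1 (1-indexed).
Height = floor(log2(n)) = floor(log2(282700)) = 18
Check: 2^18 = 262144 <= 282700 < 524288 = 2^19


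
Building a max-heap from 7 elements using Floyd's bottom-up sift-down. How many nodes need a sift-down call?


In a heap of 7 elements (0-indexed array):
  Last element index: 6
  Parent of last element: floor((6 - 1) / 2) = 2
  Internal nodes: indices 0 to 2
  Count = floor(7/2) = 3


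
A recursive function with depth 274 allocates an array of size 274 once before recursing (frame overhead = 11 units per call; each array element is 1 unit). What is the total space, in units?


Array allocation: 274 units (allocated once)
Stack frames: 274 deep * 11 per frame = 3014 units
Total = 274 + 3014 = 3288


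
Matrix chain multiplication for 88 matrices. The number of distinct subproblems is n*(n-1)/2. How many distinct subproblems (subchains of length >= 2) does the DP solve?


Subproblems are indexed by (i, j) where i < j.
Number of such pairs = n*(n-1)/2
= 88 * 87 / 2
= 3828


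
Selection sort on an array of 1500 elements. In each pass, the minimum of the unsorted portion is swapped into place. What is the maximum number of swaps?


Selection sort performs one swap per pass:
  Pass 1: find min in positions 0 to 1499, swap with position 0
  Pass 2: find min in positions 1 to 1499, swap with position 1
  Pass 3: find min in positions 2 to 1499, swap with position 2
  Pass 4: find min in positions 3 to 1499, swap with position 3
  Pass 5: find min in positions 4 to 1499, swap with position 4
  ... (1494 more passes)
Total passes (and swaps) = n - 1 = 1500 - 1 = 1499


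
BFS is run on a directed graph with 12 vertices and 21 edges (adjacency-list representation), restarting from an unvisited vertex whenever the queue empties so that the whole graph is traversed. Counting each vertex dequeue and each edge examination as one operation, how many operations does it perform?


A full BFS traversal dequeues each vertex exactly once and examines each directed edge exactly once.
V = 12 (vertex processing cost)
E = 21 (edge examination cost)
Total operations proportional to V + E = 12 + 21 = 33


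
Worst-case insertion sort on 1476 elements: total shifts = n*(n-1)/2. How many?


Sum of shifts = 1 + 2 + 3 + ... + 1475
= 1476 * 1475 / 2
= 2177100 / 2
= 1088550


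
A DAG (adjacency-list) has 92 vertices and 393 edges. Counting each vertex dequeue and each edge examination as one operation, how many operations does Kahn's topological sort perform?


V = 92 (vertex processing)
E = 393 (edge processing)
V + E = 92 + 393 = 485


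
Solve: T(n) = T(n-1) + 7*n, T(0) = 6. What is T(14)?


Expanding the recurrence:
T(14) = T(13) + 7*14
       = T(12) + 7*13 + 7*14
       ...
       = T(0) + 7*(1 + 2 + ... + 14)
       = 6 + 7 * 14*15/2
       = 6 + 7 * 105
       = 6 + 735 = 741


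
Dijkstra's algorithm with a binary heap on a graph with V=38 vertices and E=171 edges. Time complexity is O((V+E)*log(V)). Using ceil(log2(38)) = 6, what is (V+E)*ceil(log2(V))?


Dijkstra with a binary heap: each vertex is extracted once, each edge may relax once.
Each heap operation costs O(log V).
V + E = 38 + 171 = 209
ceil(log2(38)) = 6 (since 2^5 = 32 < 38 <= 64 = 2^6)
Total heap work = (V+E) * ceil(log2(V)) = 209 * 6 = 1254


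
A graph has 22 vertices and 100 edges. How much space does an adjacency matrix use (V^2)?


Adjacency matrix: V x V grid of entries
Space = V^2 = 22^2 = 22 * 22 = 484


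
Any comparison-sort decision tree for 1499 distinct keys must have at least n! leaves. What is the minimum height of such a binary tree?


A binary decision tree of height h has at most 2^h leaves and needs at least n! of them, so h >= ceil(log2(n!)).
1499! is far too large to multiply out, so use Stirling's series:
  ln(n!) ~ n ln n - n + (1/2) ln(2 pi n) + 1/(12n)  (error below 1/(360 n^3), negligible here)
  ln(1499) = 7.3125535
  n ln n = 1499 * 7.3125535 = 10961.5177
  (1/2) ln(2 pi * 1499) = (1/2) ln(9418.4948) = 4.5752
  1/(12*1499) = 0.0001
  ln(1499!) ~ 10961.5177 - 1499 + 4.5752 + 0.0001 = 9467.0930
Convert to base 2: log2(1499!) = 9467.0930 / ln 2 = 9467.0930 / 0.69314718 = 13658.1281
ceil(13658.1281) = 13659


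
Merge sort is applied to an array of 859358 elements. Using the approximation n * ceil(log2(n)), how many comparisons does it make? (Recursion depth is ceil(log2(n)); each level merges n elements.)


Merge sort divides the array into halves recursively.
Number of levels = ceil(log2(859358)) = 20
At each level, approximately n = 859358 comparisons are needed for merging.
Total comparisons ~ n * ceil(log2(n)) = 859358 * 20 = 17187160


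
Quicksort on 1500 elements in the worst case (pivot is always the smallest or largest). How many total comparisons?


In the worst case, each partition step picks the worst pivot:
  Partition 1: 1499 comparisons (n-1 elements to compare)
  Partition 2: 1498 comparisons
  Partition 3: 1497 comparisons
  Partition 4: 1496 comparisons
  Partition 5: 1495 comparisons
  ...
  Last partition: 0 comparisons
Total = (n-1) + (n-2) + ... + 1 + 0 = n*(n-1)/2
= 1500*1499/2 = 1124250


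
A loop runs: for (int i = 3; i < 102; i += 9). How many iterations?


Loop starts at i = 3, increments by 9, stops when i >= 102.
Number of iterations = ceil((102 - 3) / 9)
= ceil(99 / 9)
= 11


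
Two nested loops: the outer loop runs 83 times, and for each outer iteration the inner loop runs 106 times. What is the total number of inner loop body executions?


Outer loop: 83 iterations
Inner loop: 106 iterations per outer iteration
Total = 83 * 106 = 8798


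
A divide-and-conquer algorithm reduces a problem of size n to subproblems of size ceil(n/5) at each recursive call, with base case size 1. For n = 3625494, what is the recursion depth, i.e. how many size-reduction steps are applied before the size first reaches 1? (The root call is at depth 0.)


Each step divides the size by 5 (rounding up); after k steps the size is ceil(n/5^k), which equals 1 exactly when 5^k >= n.
So the depth is the smallest k with 5^k >= 3625494, i.e. ceil(log_5(3625494)).
5^9 = 1953125 < 3625494 <= 9765625 = 5^10
Recursion depth = 10


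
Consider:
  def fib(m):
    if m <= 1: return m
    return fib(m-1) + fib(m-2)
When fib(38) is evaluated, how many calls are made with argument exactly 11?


Let N(m) = number of times fib(m) is called while evaluating fib(38).
N(38) = 1 (the initial call).
N(37) = 1 (only fib(38) calls it).
For 1 <= m <= 36: fib(m) is called by fib(m+1) and fib(m+2), so
  N(m) = N(m+1) + N(m+2).
fib(0) is called only by fib(2), so N(0) = N(2).
Walk down from m=38:
  N(38)=1, N(37)=1, N(36)=2, N(35)=3, N(34)=5, N(33)=8, N(32)=13, N(31)=21, N(30)=34, N(29)=55, N(28)=89, N(27)=144, N(26)=233, N(25)=377, N(24)=610, N(23)=987, N(22)=1597, N(21)=2584, N(20)=4181, N(19)=6765, N(18)=10946, N(17)=17711, N(16)=28657, N(15)=46368, N(14)=75025, N(13)=121393, N(12)=196418, N(11)=317811
N(11) = 317811


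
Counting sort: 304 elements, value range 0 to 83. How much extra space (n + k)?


n = 304 (output array)
k = 84 (count array for 84 distinct values)
Extra space = 304 + 84 = 388


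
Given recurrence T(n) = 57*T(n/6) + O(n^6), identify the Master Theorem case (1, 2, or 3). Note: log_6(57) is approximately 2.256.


Master Theorem parameters: a=57, b=6, c=6
log_b(a) = 2.256
Compare b^c with a: 6^6 = 46656 > 57, so c > log_b(a).
Comparing c=6 vs log_b(a)=2.256:
6 > 2.256 => Case 3
Result: T(n) = O(n^6)
Master Theorem case = 3


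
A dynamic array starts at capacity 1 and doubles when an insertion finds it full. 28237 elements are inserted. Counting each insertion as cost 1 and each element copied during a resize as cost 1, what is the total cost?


n = 28237
Insertion costs: 28237
Resizes copy 1, 2, 4, ... up to the largest power of 2 that is <= n-1 = 28236, i.e. 16384.
Copy costs = 1 + 2 + 4 + 8 + 16 + 32 + 64 + 128 + 256 + 512 + 1024 + 2048 + 4096 + 8192 + 16384 = 32767
Total = 28237 + 32767 = 61004
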